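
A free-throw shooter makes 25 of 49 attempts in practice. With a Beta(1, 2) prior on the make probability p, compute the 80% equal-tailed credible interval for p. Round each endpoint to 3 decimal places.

Posterior: Beta(1+25, 2+24) = Beta(26, 26).
Equal-tailed 80% interval: the 0.1 and 0.9 quantiles of Beta(26, 26).
Posterior mean ≈ 0.500, SD ≈ 0.069; a Normal approximation gives roughly [0.412, 0.588].
Exact: F⁻¹(0.1) = 0.411; F⁻¹(0.9) = 0.589.

[0.411, 0.589]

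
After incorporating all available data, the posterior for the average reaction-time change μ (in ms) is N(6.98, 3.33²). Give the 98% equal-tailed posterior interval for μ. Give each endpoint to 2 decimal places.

[-0.77, 14.73]

The posterior is symmetric, so the 98% equal-tailed interval is μ = 6.98 ± z·3.33 with z = 2.326.
Half-width: 2.326 × 3.33 = 7.75.
6.98 − 7.75 = -0.77; 6.98 + 7.75 = 14.73.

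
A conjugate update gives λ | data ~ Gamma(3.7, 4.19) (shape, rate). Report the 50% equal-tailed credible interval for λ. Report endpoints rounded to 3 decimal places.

Posterior: Gamma(shape 3.7, rate 4.19).
Equal-tailed 50% interval: Gamma(3.7, 4.19) quantiles at 0.25 and 0.75.
Posterior mean ≈ 0.883, SD ≈ 0.459; a Normal approximation gives roughly [0.573, 1.193].
Exact: lower = 0.546; upper = 1.135.

[0.546, 1.135]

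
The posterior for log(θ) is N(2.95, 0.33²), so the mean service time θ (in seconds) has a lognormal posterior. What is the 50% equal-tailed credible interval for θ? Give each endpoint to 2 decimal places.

[15.29, 23.87]

On the log scale the 50% interval is 2.95 ± 0.674 × 0.33 = [2.7274, 3.1726].
Exponentiate: [e^2.7274, e^3.1726] = [15.29, 23.87].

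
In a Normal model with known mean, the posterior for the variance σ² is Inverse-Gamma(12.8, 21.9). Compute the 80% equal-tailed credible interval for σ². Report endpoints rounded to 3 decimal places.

[1.248, 2.582]

Inverse-Gamma(12.8, 21.9) quantiles: F⁻¹(0.1) and F⁻¹(0.9).
Equivalently, 1/σ² ~ Gamma(12.8, rate = 21.9); invert its 0.9 and 0.1 quantiles.
Posterior mean ≈ 1.856, SD ≈ 0.565; a Normal approximation gives roughly [1.132, 2.580].
Exact: lower = 1.248; upper = 2.582.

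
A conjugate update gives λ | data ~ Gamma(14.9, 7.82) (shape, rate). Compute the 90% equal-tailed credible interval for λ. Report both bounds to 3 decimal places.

[1.172, 2.783]

Posterior: Gamma(shape 14.9, rate 7.82).
Equal-tailed 90% interval: Gamma(14.9, 7.82) quantiles at 0.05 and 0.95.
Posterior mean ≈ 1.905, SD ≈ 0.494; a Normal approximation gives roughly [1.093, 2.717].
Exact: lower = 1.172; upper = 2.783.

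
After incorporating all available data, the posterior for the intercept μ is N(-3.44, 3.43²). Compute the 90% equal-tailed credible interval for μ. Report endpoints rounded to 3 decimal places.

The posterior is symmetric, so the 90% equal-tailed interval is μ = -3.44 ± z·3.43 with z = 1.645.
Half-width: 1.645 × 3.43 = 5.642.
-3.44 − 5.642 = -9.082; -3.44 + 5.642 = 2.202.

[-9.082, 2.202]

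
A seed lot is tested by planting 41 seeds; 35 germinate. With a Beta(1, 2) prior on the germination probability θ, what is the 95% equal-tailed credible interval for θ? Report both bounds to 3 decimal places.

[0.693, 0.916]

Posterior: Beta(1+35, 2+6) = Beta(36, 8).
Equal-tailed 95% interval: the 0.025 and 0.975 quantiles of Beta(36, 8).
Posterior mean ≈ 0.818, SD ≈ 0.057; a Normal approximation gives roughly [0.705, 0.931].
Exact: F⁻¹(0.025) = 0.693; F⁻¹(0.975) = 0.916.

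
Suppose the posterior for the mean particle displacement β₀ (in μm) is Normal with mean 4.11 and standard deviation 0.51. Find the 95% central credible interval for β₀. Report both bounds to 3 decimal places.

[3.110, 5.110]

The posterior is symmetric, so the 95% equal-tailed interval is β₀ = 4.11 ± z·0.51 with z = 1.960.
Half-width: 1.960 × 0.51 = 1.000.
4.11 − 1.000 = 3.110; 4.11 + 1.000 = 5.110.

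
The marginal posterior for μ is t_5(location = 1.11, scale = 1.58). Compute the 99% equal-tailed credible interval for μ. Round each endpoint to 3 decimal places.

[-5.261, 7.481]

The t_5 distribution is symmetric; the 99% interval is 1.11 ± t·1.58 with t_{0.995,5} = 4.032.
Half-width: 4.032 × 1.58 = 6.371.
1.11 − 6.371 = -5.261; 1.11 + 6.371 = 7.481.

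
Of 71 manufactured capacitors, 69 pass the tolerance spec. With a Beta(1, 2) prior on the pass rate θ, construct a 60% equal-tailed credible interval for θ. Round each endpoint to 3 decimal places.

[0.926, 0.968]

Posterior: Beta(1+69, 2+2) = Beta(70, 4).
Equal-tailed 60% interval: the 0.2 and 0.8 quantiles of Beta(70, 4).
Posterior mean ≈ 0.946, SD ≈ 0.026; a Normal approximation gives roughly [0.924, 0.968].
Exact: F⁻¹(0.2) = 0.926; F⁻¹(0.8) = 0.968.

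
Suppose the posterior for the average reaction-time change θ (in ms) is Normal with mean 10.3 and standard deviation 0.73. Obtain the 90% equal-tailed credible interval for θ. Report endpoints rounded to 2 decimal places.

[9.10, 11.50]

The posterior is symmetric, so the 90% equal-tailed interval is θ = 10.3 ± z·0.73 with z = 1.645.
Half-width: 1.645 × 0.73 = 1.20.
10.3 − 1.20 = 9.10; 10.3 + 1.20 = 11.50.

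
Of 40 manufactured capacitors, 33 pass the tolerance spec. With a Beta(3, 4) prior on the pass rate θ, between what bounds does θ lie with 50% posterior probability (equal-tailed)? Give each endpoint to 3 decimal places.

Posterior: Beta(3+33, 4+7) = Beta(36, 11).
Equal-tailed 50% interval: the 0.25 and 0.75 quantiles of Beta(36, 11).
Posterior mean ≈ 0.766, SD ≈ 0.061; a Normal approximation gives roughly [0.725, 0.807].
Exact: F⁻¹(0.25) = 0.726; F⁻¹(0.75) = 0.810.

[0.726, 0.810]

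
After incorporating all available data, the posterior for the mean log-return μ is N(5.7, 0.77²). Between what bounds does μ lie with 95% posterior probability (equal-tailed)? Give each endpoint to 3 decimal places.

The posterior is symmetric, so the 95% equal-tailed interval is μ = 5.7 ± z·0.77 with z = 1.960.
Half-width: 1.960 × 0.77 = 1.509.
5.7 − 1.509 = 4.191; 5.7 + 1.509 = 7.209.

[4.191, 7.209]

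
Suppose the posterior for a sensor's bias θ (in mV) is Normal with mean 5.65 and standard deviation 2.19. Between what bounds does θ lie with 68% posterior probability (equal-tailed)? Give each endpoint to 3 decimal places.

The posterior is symmetric, so the 68% equal-tailed interval is θ = 5.65 ± z·2.19 with z = 0.994.
Half-width: 0.994 × 2.19 = 2.178.
5.65 − 2.178 = 3.472; 5.65 + 2.178 = 7.828.

[3.472, 7.828]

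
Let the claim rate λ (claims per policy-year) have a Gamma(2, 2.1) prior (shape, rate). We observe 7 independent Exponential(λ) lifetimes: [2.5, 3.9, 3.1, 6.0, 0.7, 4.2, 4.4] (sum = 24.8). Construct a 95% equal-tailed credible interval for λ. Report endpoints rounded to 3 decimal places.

[0.153, 0.586]

Posterior: Gamma(2+7, 2.1+24.8) = Gamma(9, 26.9) (shape, rate).
Equal-tailed 95% interval: Gamma(9, 26.9) quantiles at 0.025 and 0.975.
Posterior mean ≈ 0.335, SD ≈ 0.112; a Normal approximation gives roughly [0.116, 0.553].
Exact: lower = 0.153; upper = 0.586.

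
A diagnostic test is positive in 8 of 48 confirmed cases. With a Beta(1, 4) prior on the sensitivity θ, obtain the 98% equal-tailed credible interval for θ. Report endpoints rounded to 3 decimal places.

Posterior: Beta(1+8, 4+40) = Beta(9, 44).
Equal-tailed 98% interval: the 0.01 and 0.99 quantiles of Beta(9, 44).
Posterior mean ≈ 0.170, SD ≈ 0.051; a Normal approximation gives roughly [0.051, 0.289].
Exact: F⁻¹(0.01) = 0.071; F⁻¹(0.99) = 0.305.

[0.071, 0.305]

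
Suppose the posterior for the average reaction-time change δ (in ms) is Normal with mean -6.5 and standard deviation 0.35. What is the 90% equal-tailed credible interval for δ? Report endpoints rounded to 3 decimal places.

[-7.076, -5.924]

The posterior is symmetric, so the 90% equal-tailed interval is δ = -6.5 ± z·0.35 with z = 1.645.
Half-width: 1.645 × 0.35 = 0.576.
-6.5 − 0.576 = -7.076; -6.5 + 0.576 = -5.924.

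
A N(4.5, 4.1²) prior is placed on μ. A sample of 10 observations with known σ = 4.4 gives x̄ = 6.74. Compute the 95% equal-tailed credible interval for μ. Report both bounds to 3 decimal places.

[3.926, 9.091]

Posterior precision = 1/4.1² + 10/4.4² = 0.0595 + 0.5165 = 0.5760, so posterior SD = 1.3176.
Posterior mean = (4.5/4.1² + 10·6.74/4.4²) / 0.5760 = 6.5087.
Interval: 6.5087 ± 1.960 × 1.3176 → [3.926, 9.091].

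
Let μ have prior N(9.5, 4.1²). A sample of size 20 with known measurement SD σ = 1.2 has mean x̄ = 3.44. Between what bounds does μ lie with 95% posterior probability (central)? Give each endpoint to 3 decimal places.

[2.941, 3.991]

Posterior precision = 1/4.1² + 20/1.2² = 0.0595 + 13.8889 = 13.9484, so posterior SD = 0.2678.
Posterior mean = (9.5/4.1² + 20·3.44/1.2²) / 13.9484 = 3.4658.
Interval: 3.4658 ± 1.960 × 0.2678 → [2.941, 3.991].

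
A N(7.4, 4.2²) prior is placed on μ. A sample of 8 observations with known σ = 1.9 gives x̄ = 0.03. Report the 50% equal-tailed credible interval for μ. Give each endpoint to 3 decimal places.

[-0.234, 0.661]

Posterior precision = 1/4.2² + 8/1.9² = 0.0567 + 2.2161 = 2.2728, so posterior SD = 0.6633.
Posterior mean = (7.4/4.2² + 8·0.03/1.9²) / 2.2728 = 0.2138.
Interval: 0.2138 ± 0.674 × 0.6633 → [-0.234, 0.661].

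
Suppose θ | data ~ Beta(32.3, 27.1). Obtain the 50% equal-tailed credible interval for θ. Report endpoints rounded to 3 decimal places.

Posterior: Beta(32.3, 27.1).
Equal-tailed 50% interval: the 0.25 and 0.75 quantiles of Beta(32.3, 27.1).
Posterior mean ≈ 0.544, SD ≈ 0.064; a Normal approximation gives roughly [0.501, 0.587].
Exact: F⁻¹(0.25) = 0.500; F⁻¹(0.75) = 0.588.

[0.500, 0.588]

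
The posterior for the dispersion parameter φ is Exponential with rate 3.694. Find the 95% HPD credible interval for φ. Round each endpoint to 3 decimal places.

[0.000, 0.811]

The exponential density is strictly decreasing on [0, ∞), so the HPD interval is anchored at 0: [0, q] with P(φ ≤ q) = 0.95.
q = −ln(1 − 0.95) / 3.694 = 2.9957 / 3.694 = 0.811.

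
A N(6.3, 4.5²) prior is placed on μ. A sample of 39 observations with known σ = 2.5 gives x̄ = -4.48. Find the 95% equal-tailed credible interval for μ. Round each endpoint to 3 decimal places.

Posterior precision = 1/4.5² + 39/2.5² = 0.0494 + 6.2400 = 6.2894, so posterior SD = 0.3987.
Posterior mean = (6.3/4.5² + 39·-4.48/2.5²) / 6.2894 = -4.3954.
Interval: -4.3954 ± 1.960 × 0.3987 → [-5.177, -3.614].

[-5.177, -3.614]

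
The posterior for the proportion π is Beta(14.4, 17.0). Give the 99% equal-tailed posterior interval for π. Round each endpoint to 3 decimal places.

[0.244, 0.682]

Posterior: Beta(14.4, 17.0).
Equal-tailed 99% interval: the 0.005 and 0.995 quantiles of Beta(14.4, 17.0).
Posterior mean ≈ 0.459, SD ≈ 0.088; a Normal approximation gives roughly [0.233, 0.684].
Exact: F⁻¹(0.005) = 0.244; F⁻¹(0.995) = 0.682.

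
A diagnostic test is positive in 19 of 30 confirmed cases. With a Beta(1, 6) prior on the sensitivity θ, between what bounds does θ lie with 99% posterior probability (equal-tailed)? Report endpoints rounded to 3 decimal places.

[0.333, 0.740]

Posterior: Beta(1+19, 6+11) = Beta(20, 17).
Equal-tailed 99% interval: the 0.005 and 0.995 quantiles of Beta(20, 17).
Posterior mean ≈ 0.541, SD ≈ 0.081; a Normal approximation gives roughly [0.332, 0.749].
Exact: F⁻¹(0.005) = 0.333; F⁻¹(0.995) = 0.740.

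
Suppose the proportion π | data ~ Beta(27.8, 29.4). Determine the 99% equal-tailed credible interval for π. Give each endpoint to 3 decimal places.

[0.321, 0.653]

Posterior: Beta(27.8, 29.4).
Equal-tailed 99% interval: the 0.005 and 0.995 quantiles of Beta(27.8, 29.4).
Posterior mean ≈ 0.486, SD ≈ 0.066; a Normal approximation gives roughly [0.317, 0.655].
Exact: F⁻¹(0.005) = 0.321; F⁻¹(0.995) = 0.653.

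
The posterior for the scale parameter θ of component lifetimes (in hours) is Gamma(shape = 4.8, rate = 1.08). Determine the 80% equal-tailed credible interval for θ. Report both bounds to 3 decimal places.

[2.122, 7.161]

Posterior: Gamma(shape 4.8, rate 1.08).
Equal-tailed 80% interval: Gamma(4.8, 1.08) quantiles at 0.1 and 0.9.
Posterior mean ≈ 4.444, SD ≈ 2.029; a Normal approximation gives roughly [1.845, 7.044].
Exact: lower = 2.122; upper = 7.161.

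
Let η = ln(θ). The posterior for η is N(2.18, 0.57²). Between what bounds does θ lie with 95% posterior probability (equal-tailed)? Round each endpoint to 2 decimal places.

On the log scale the 95% interval is 2.18 ± 1.960 × 0.57 = [1.0628, 3.2972].
Exponentiate: [e^1.0628, e^3.2972] = [2.89, 27.04].

[2.89, 27.04]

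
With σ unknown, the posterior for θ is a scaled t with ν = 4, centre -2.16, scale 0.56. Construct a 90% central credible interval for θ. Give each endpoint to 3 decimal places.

The t_4 distribution is symmetric; the 90% interval is -2.16 ± t·0.56 with t_{0.95,4} = 2.132.
Half-width: 2.132 × 0.56 = 1.194.
-2.16 − 1.194 = -3.354; -2.16 + 1.194 = -0.966.

[-3.354, -0.966]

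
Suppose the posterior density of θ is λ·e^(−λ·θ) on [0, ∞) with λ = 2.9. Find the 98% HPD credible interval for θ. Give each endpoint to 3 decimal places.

[0.000, 1.349]

The exponential density is strictly decreasing on [0, ∞), so the HPD interval is anchored at 0: [0, q] with P(θ ≤ q) = 0.98.
q = −ln(1 − 0.98) / 2.9 = 3.9120 / 2.9 = 1.349.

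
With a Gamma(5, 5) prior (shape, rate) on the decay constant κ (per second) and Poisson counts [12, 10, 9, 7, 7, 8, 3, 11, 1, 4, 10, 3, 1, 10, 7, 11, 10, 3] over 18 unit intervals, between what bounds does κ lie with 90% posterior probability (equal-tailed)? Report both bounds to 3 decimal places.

[4.943, 6.585]

Posterior: Gamma(5+127, 5+18) = Gamma(132, 23) (shape, rate).
Equal-tailed 90% interval: Gamma(132, 23) quantiles at 0.05 and 0.95.
Posterior mean ≈ 5.739, SD ≈ 0.500; a Normal approximation gives roughly [4.917, 6.561].
Exact: lower = 4.943; upper = 6.585.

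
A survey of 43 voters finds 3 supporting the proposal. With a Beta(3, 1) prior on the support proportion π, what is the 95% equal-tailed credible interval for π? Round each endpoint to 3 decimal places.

[0.049, 0.236]

Posterior: Beta(3+3, 1+40) = Beta(6, 41).
Equal-tailed 95% interval: the 0.025 and 0.975 quantiles of Beta(6, 41).
Posterior mean ≈ 0.128, SD ≈ 0.048; a Normal approximation gives roughly [0.033, 0.222].
Exact: F⁻¹(0.025) = 0.049; F⁻¹(0.975) = 0.236.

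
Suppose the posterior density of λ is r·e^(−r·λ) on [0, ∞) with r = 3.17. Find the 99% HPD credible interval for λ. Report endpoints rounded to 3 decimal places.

The exponential density is strictly decreasing on [0, ∞), so the HPD interval is anchored at 0: [0, q] with P(λ ≤ q) = 0.99.
q = −ln(1 − 0.99) / 3.17 = 4.6052 / 3.17 = 1.453.

[0.000, 1.453]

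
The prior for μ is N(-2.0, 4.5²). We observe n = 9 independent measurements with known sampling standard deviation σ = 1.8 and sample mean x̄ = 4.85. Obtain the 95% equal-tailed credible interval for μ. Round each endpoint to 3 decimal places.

[3.565, 5.896]

Posterior precision = 1/4.5² + 9/1.8² = 0.0494 + 2.7778 = 2.8272, so posterior SD = 0.5947.
Posterior mean = (-2.0/4.5² + 9·4.85/1.8²) / 2.8272 = 4.7303.
Interval: 4.7303 ± 1.960 × 0.5947 → [3.565, 5.896].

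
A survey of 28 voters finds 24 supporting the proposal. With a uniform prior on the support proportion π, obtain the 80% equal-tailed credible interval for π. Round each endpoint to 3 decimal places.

Posterior: Beta(1+24, 1+4) = Beta(25, 5).
Equal-tailed 80% interval: the 0.1 and 0.9 quantiles of Beta(25, 5).
Posterior mean ≈ 0.833, SD ≈ 0.067; a Normal approximation gives roughly [0.748, 0.919].
Exact: F⁻¹(0.1) = 0.743; F⁻¹(0.9) = 0.914.

[0.743, 0.914]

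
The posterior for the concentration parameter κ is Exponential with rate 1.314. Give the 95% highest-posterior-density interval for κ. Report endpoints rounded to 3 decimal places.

[0.000, 2.280]

The exponential density is strictly decreasing on [0, ∞), so the HPD interval is anchored at 0: [0, q] with P(κ ≤ q) = 0.95.
q = −ln(1 − 0.95) / 1.314 = 2.9957 / 1.314 = 2.280.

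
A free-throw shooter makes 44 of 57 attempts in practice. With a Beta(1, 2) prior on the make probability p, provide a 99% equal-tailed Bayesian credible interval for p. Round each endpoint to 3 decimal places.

[0.594, 0.875]

Posterior: Beta(1+44, 2+13) = Beta(45, 15).
Equal-tailed 99% interval: the 0.005 and 0.995 quantiles of Beta(45, 15).
Posterior mean ≈ 0.750, SD ≈ 0.055; a Normal approximation gives roughly [0.607, 0.893].
Exact: F⁻¹(0.005) = 0.594; F⁻¹(0.995) = 0.875.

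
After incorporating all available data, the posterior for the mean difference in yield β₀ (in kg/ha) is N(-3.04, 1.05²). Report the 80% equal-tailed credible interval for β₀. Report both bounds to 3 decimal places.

The posterior is symmetric, so the 80% equal-tailed interval is β₀ = -3.04 ± z·1.05 with z = 1.282.
Half-width: 1.282 × 1.05 = 1.346.
-3.04 − 1.346 = -4.386; -3.04 + 1.346 = -1.694.

[-4.386, -1.694]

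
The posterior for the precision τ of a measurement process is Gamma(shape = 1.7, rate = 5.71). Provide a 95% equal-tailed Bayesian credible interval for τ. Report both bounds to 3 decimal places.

Posterior: Gamma(shape 1.7, rate 5.71).
Equal-tailed 95% interval: Gamma(1.7, 5.71) quantiles at 0.025 and 0.975.
Posterior mean ≈ 0.298, SD ≈ 0.228; a Normal approximation gives roughly [-0.150, 0.745].
Exact: lower = 0.027; upper = 0.883.

[0.027, 0.883]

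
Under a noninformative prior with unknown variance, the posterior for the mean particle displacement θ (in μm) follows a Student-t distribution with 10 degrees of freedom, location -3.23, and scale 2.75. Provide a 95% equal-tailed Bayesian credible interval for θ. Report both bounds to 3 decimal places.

The t_10 distribution is symmetric; the 95% interval is -3.23 ± t·2.75 with t_{0.975,10} = 2.228.
Half-width: 2.228 × 2.75 = 6.127.
-3.23 − 6.127 = -9.357; -3.23 + 6.127 = 2.897.

[-9.357, 2.897]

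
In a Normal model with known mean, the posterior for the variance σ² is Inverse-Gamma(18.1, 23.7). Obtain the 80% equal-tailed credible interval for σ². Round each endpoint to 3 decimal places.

Inverse-Gamma(18.1, 23.7) quantiles: F⁻¹(0.1) and F⁻¹(0.9).
Equivalently, 1/σ² ~ Gamma(18.1, rate = 23.7); invert its 0.9 and 0.1 quantiles.
Posterior mean ≈ 1.386, SD ≈ 0.345; a Normal approximation gives roughly [0.943, 1.829].
Exact: lower = 0.999; upper = 1.836.

[0.999, 1.836]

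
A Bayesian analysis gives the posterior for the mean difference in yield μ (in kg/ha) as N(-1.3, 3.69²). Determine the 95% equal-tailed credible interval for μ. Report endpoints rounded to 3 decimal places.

[-8.532, 5.932]

The posterior is symmetric, so the 95% equal-tailed interval is μ = -1.3 ± z·3.69 with z = 1.960.
Half-width: 1.960 × 3.69 = 7.232.
-1.3 − 7.232 = -8.532; -1.3 + 7.232 = 5.932.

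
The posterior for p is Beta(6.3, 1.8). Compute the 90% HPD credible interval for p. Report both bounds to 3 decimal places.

The posterior is unimodal and skewed, so the HPD interval has equal density at both endpoints and is the shortest 90% interval.
Solving f(0.577) = f(0.988) with F(0.988) − F(0.577) = 0.90 gives [0.577, 0.988].
For comparison, the equal-tailed interval is [0.515, 0.959]; the HPD is narrower and shifted toward the mode.

[0.577, 0.988]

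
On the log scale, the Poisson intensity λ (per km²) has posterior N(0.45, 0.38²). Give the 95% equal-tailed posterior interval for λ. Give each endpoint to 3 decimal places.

[0.745, 3.303]

On the log scale the 95% interval is 0.45 ± 1.960 × 0.38 = [-0.2948, 1.1948].
Exponentiate: [e^-0.2948, e^1.1948] = [0.745, 3.303].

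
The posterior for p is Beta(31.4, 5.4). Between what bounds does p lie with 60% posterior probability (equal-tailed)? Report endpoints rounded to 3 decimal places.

Posterior: Beta(31.4, 5.4).
Equal-tailed 60% interval: the 0.2 and 0.8 quantiles of Beta(31.4, 5.4).
Posterior mean ≈ 0.853, SD ≈ 0.058; a Normal approximation gives roughly [0.805, 0.902].
Exact: F⁻¹(0.2) = 0.807; F⁻¹(0.8) = 0.903.

[0.807, 0.903]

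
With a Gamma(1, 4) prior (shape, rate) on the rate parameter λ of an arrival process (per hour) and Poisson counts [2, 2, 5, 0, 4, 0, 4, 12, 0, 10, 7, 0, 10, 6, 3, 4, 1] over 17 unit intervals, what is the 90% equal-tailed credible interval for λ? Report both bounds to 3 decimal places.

[2.749, 4.067]

Posterior: Gamma(1+70, 4+17) = Gamma(71, 21) (shape, rate).
Equal-tailed 90% interval: Gamma(71, 21) quantiles at 0.05 and 0.95.
Posterior mean ≈ 3.381, SD ≈ 0.401; a Normal approximation gives roughly [2.721, 4.041].
Exact: lower = 2.749; upper = 4.067.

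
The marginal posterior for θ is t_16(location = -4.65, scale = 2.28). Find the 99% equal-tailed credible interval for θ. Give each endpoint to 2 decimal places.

The t_16 distribution is symmetric; the 99% interval is -4.65 ± t·2.28 with t_{0.995,16} = 2.921.
Half-width: 2.921 × 2.28 = 6.66.
-4.65 − 6.66 = -11.31; -4.65 + 6.66 = 2.01.

[-11.31, 2.01]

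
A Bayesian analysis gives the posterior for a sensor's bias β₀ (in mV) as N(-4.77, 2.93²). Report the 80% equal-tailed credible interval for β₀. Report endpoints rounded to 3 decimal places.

[-8.525, -1.015]

The posterior is symmetric, so the 80% equal-tailed interval is β₀ = -4.77 ± z·2.93 with z = 1.282.
Half-width: 1.282 × 2.93 = 3.755.
-4.77 − 3.755 = -8.525; -4.77 + 3.755 = -1.015.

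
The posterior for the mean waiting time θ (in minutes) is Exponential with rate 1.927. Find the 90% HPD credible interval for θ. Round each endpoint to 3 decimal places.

The exponential density is strictly decreasing on [0, ∞), so the HPD interval is anchored at 0: [0, q] with P(θ ≤ q) = 0.90.
q = −ln(1 − 0.90) / 1.927 = 2.3026 / 1.927 = 1.195.

[0.000, 1.195]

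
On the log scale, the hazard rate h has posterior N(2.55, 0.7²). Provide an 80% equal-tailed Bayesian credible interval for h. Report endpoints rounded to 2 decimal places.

On the log scale the 80% interval is 2.55 ± 1.282 × 0.7 = [1.6529, 3.4471].
Exponentiate: [e^1.6529, e^3.4471] = [5.22, 31.41].

[5.22, 31.41]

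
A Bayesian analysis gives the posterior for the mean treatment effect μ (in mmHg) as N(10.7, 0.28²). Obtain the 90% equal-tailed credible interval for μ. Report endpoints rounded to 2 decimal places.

[10.24, 11.16]

The posterior is symmetric, so the 90% equal-tailed interval is μ = 10.7 ± z·0.28 with z = 1.645.
Half-width: 1.645 × 0.28 = 0.46.
10.7 − 0.46 = 10.24; 10.7 + 0.46 = 11.16.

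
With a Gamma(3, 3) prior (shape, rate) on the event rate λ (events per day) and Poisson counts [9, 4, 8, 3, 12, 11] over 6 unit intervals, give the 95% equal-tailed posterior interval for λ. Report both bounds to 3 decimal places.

Posterior: Gamma(3+47, 3+6) = Gamma(50, 9) (shape, rate).
Equal-tailed 95% interval: Gamma(50, 9) quantiles at 0.025 and 0.975.
Posterior mean ≈ 5.556, SD ≈ 0.786; a Normal approximation gives roughly [4.016, 7.095].
Exact: lower = 4.123; upper = 7.198.

[4.123, 7.198]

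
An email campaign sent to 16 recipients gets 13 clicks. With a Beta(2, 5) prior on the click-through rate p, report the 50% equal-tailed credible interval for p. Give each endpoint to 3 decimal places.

Posterior: Beta(2+13, 5+3) = Beta(15, 8).
Equal-tailed 50% interval: the 0.25 and 0.75 quantiles of Beta(15, 8).
Posterior mean ≈ 0.652, SD ≈ 0.097; a Normal approximation gives roughly [0.587, 0.718].
Exact: F⁻¹(0.25) = 0.587; F⁻¹(0.75) = 0.722.

[0.587, 0.722]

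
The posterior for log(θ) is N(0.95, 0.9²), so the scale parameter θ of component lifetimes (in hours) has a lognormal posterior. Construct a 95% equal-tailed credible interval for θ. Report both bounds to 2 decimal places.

On the log scale the 95% interval is 0.95 ± 1.960 × 0.9 = [-0.8140, 2.7140].
Exponentiate: [e^-0.8140, e^2.7140] = [0.44, 15.09].

[0.44, 15.09]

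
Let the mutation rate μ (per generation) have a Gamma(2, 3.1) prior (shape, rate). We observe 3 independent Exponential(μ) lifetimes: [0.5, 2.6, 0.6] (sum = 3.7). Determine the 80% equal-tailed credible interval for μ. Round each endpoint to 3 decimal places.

Posterior: Gamma(2+3, 3.1+3.7) = Gamma(5, 6.8) (shape, rate).
Equal-tailed 80% interval: Gamma(5, 6.8) quantiles at 0.1 and 0.9.
Posterior mean ≈ 0.735, SD ≈ 0.329; a Normal approximation gives roughly [0.314, 1.157].
Exact: lower = 0.358; upper = 1.176.

[0.358, 1.176]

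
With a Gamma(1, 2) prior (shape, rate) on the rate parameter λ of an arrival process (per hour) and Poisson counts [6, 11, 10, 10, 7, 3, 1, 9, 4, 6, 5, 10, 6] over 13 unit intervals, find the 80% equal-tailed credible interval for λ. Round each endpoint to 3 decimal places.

Posterior: Gamma(1+88, 2+13) = Gamma(89, 15) (shape, rate).
Equal-tailed 80% interval: Gamma(89, 15) quantiles at 0.1 and 0.9.
Posterior mean ≈ 5.933, SD ≈ 0.629; a Normal approximation gives roughly [5.127, 6.739].
Exact: lower = 5.143; upper = 6.752.

[5.143, 6.752]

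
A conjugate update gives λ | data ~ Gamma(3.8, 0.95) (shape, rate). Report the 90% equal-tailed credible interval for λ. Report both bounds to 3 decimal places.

Posterior: Gamma(shape 3.8, rate 0.95).
Equal-tailed 90% interval: Gamma(3.8, 0.95) quantiles at 0.05 and 0.95.
Posterior mean ≈ 4.000, SD ≈ 2.052; a Normal approximation gives roughly [0.625, 7.375].
Exact: lower = 1.317; upper = 7.861.

[1.317, 7.861]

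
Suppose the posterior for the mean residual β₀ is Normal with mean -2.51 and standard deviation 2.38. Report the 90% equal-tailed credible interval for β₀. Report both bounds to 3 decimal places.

[-6.425, 1.405]

The posterior is symmetric, so the 90% equal-tailed interval is β₀ = -2.51 ± z·2.38 with z = 1.645.
Half-width: 1.645 × 2.38 = 3.915.
-2.51 − 3.915 = -6.425; -2.51 + 3.915 = 1.405.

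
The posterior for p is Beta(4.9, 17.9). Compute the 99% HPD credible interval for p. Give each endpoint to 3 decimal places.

The posterior is unimodal and skewed, so the HPD interval has equal density at both endpoints and is the shortest 99% interval.
Solving f(0.041) = f(0.449) with F(0.449) − F(0.041) = 0.99 gives [0.041, 0.449].
For comparison, the equal-tailed interval is [0.051, 0.468]; the HPD is narrower and shifted toward the mode.

[0.041, 0.449]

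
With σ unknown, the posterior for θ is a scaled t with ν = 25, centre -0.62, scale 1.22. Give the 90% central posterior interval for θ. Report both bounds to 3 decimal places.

The t_25 distribution is symmetric; the 90% interval is -0.62 ± t·1.22 with t_{0.95,25} = 1.708.
Half-width: 1.708 × 1.22 = 2.084.
-0.62 − 2.084 = -2.704; -0.62 + 2.084 = 1.464.

[-2.704, 1.464]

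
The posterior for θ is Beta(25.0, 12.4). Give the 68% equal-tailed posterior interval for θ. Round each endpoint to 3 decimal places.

[0.592, 0.745]

Posterior: Beta(25.0, 12.4).
Equal-tailed 68% interval: the 0.16 and 0.84 quantiles of Beta(25.0, 12.4).
Posterior mean ≈ 0.668, SD ≈ 0.076; a Normal approximation gives roughly [0.593, 0.744].
Exact: F⁻¹(0.16) = 0.592; F⁻¹(0.84) = 0.745.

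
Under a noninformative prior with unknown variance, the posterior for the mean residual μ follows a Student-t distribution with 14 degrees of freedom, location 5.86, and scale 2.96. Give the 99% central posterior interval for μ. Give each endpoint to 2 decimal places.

The t_14 distribution is symmetric; the 99% interval is 5.86 ± t·2.96 with t_{0.995,14} = 2.977.
Half-width: 2.977 × 2.96 = 8.81.
5.86 − 8.81 = -2.95; 5.86 + 8.81 = 14.67.

[-2.95, 14.67]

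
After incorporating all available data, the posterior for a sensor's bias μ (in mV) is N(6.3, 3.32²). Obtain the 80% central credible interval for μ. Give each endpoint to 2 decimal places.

The posterior is symmetric, so the 80% equal-tailed interval is μ = 6.3 ± z·3.32 with z = 1.282.
Half-width: 1.282 × 3.32 = 4.25.
6.3 − 4.25 = 2.05; 6.3 + 4.25 = 10.55.

[2.05, 10.55]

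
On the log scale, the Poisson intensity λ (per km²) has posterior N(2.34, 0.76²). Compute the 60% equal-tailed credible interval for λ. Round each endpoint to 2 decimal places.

On the log scale the 60% interval is 2.34 ± 0.842 × 0.76 = [1.7004, 2.9796].
Exponentiate: [e^1.7004, e^2.9796] = [5.48, 19.68].

[5.48, 19.68]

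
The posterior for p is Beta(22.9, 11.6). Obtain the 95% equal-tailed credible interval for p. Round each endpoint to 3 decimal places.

[0.501, 0.809]

Posterior: Beta(22.9, 11.6).
Equal-tailed 95% interval: the 0.025 and 0.975 quantiles of Beta(22.9, 11.6).
Posterior mean ≈ 0.664, SD ≈ 0.079; a Normal approximation gives roughly [0.508, 0.819].
Exact: F⁻¹(0.025) = 0.501; F⁻¹(0.975) = 0.809.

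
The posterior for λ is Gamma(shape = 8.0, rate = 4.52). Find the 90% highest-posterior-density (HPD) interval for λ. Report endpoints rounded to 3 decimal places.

The posterior is unimodal and skewed, so the HPD interval has equal density at both endpoints and is the shortest 90% interval.
Solving f(0.767) = f(2.737) with F(2.737) − F(0.767) = 0.90 gives [0.767, 2.737].
For comparison, the equal-tailed interval is [0.881, 2.909]; the HPD is narrower and shifted toward the mode.

[0.767, 2.737]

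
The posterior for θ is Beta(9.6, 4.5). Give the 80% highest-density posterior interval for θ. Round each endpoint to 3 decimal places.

[0.540, 0.848]

The posterior is unimodal and skewed, so the HPD interval has equal density at both endpoints and is the shortest 80% interval.
Solving f(0.540) = f(0.848) with F(0.848) − F(0.540) = 0.80 gives [0.540, 0.848].
For comparison, the equal-tailed interval is [0.519, 0.831]; the HPD is narrower and shifted toward the mode.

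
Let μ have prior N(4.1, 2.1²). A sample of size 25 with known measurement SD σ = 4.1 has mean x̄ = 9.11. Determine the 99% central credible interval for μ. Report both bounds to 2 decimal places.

Posterior precision = 1/2.1² + 25/4.1² = 0.2268 + 1.4872 = 1.7140, so posterior SD = 0.7638.
Posterior mean = (4.1/2.1² + 25·9.11/4.1²) / 1.7140 = 8.4472.
Interval: 8.4472 ± 2.576 × 0.7638 → [6.48, 10.41].

[6.48, 10.41]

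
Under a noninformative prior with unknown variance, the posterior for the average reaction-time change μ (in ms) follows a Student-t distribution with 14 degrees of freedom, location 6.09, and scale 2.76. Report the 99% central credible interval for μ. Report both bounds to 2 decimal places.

[-2.13, 14.31]

The t_14 distribution is symmetric; the 99% interval is 6.09 ± t·2.76 with t_{0.995,14} = 2.977.
Half-width: 2.977 × 2.76 = 8.22.
6.09 − 8.22 = -2.13; 6.09 + 8.22 = 14.31.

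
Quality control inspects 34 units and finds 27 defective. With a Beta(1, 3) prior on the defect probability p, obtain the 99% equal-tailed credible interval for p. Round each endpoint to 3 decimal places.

Posterior: Beta(1+27, 3+7) = Beta(28, 10).
Equal-tailed 99% interval: the 0.005 and 0.995 quantiles of Beta(28, 10).
Posterior mean ≈ 0.737, SD ≈ 0.071; a Normal approximation gives roughly [0.555, 0.918].
Exact: F⁻¹(0.005) = 0.537; F⁻¹(0.995) = 0.891.

[0.537, 0.891]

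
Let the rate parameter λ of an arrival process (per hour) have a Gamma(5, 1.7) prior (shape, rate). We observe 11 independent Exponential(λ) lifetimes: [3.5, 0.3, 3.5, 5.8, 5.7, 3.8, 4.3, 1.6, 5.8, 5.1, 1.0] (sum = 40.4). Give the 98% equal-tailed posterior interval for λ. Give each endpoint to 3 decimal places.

Posterior: Gamma(5+11, 1.7+40.4) = Gamma(16, 42.1) (shape, rate).
Equal-tailed 98% interval: Gamma(16, 42.1) quantiles at 0.01 and 0.99.
Posterior mean ≈ 0.380, SD ≈ 0.095; a Normal approximation gives roughly [0.159, 0.601].
Exact: lower = 0.194; upper = 0.635.

[0.194, 0.635]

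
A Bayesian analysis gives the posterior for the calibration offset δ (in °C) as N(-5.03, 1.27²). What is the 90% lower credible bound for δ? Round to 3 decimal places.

-6.658

Need L with P(δ ≥ L) = 0.90: L = -5.03 − z_{0.1}·1.27.
z = 1.282; L = -5.03 − 1.282 × 1.27 = -6.658.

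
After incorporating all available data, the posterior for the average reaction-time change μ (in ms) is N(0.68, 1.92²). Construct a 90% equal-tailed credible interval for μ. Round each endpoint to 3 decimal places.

The posterior is symmetric, so the 90% equal-tailed interval is μ = 0.68 ± z·1.92 with z = 1.645.
Half-width: 1.645 × 1.92 = 3.158.
0.68 − 3.158 = -2.478; 0.68 + 3.158 = 3.838.

[-2.478, 3.838]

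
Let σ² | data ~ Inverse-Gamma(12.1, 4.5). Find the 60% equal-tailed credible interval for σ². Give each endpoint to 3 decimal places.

Inverse-Gamma(12.1, 4.5) quantiles: F⁻¹(0.2) and F⁻¹(0.8).
Equivalently, 1/σ² ~ Gamma(12.1, rate = 4.5); invert its 0.8 and 0.2 quantiles.
Posterior mean ≈ 0.405, SD ≈ 0.128; a Normal approximation gives roughly [0.298, 0.513].
Exact: lower = 0.302; upper = 0.493.

[0.302, 0.493]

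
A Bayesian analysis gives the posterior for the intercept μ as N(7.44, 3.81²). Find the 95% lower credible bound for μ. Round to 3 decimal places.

1.173

Need L with P(μ ≥ L) = 0.95: L = 7.44 − z_{0.05}·3.81.
z = 1.645; L = 7.44 − 1.645 × 3.81 = 1.173.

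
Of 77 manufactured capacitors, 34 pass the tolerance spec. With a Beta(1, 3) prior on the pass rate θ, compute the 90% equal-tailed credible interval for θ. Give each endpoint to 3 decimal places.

Posterior: Beta(1+34, 3+43) = Beta(35, 46).
Equal-tailed 90% interval: the 0.05 and 0.95 quantiles of Beta(35, 46).
Posterior mean ≈ 0.432, SD ≈ 0.055; a Normal approximation gives roughly [0.342, 0.522].
Exact: F⁻¹(0.05) = 0.343; F⁻¹(0.95) = 0.523.

[0.343, 0.523]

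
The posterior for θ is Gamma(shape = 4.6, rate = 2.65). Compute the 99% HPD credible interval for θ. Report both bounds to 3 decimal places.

The posterior is unimodal and skewed, so the HPD interval has equal density at both endpoints and is the shortest 99% interval.
Solving f(0.225) = f(4.199) with F(4.199) − F(0.225) = 0.99 gives [0.225, 4.199].
For comparison, the equal-tailed interval is [0.343, 4.512]; the HPD is narrower and shifted toward the mode.

[0.225, 4.199]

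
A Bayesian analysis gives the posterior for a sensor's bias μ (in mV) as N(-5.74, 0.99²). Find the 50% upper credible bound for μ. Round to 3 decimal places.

-5.740

Need U with P(μ ≤ U) = 0.50: U = -5.74 + z_{0.5}·0.99.
z = 0.000; U = -5.74 + 0.000 × 0.99 = -5.740.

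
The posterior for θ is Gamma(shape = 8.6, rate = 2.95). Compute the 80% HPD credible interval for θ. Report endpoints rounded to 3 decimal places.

The posterior is unimodal and skewed, so the HPD interval has equal density at both endpoints and is the shortest 80% interval.
Solving f(1.547) = f(3.984) with F(3.984) − F(1.547) = 0.80 gives [1.547, 3.984].
For comparison, the equal-tailed interval is [1.736, 4.240]; the HPD is narrower and shifted toward the mode.

[1.547, 3.984]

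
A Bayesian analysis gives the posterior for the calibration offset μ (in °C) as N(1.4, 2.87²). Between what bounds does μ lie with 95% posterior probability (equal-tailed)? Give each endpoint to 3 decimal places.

[-4.225, 7.025]

The posterior is symmetric, so the 95% equal-tailed interval is μ = 1.4 ± z·2.87 with z = 1.960.
Half-width: 1.960 × 2.87 = 5.625.
1.4 − 5.625 = -4.225; 1.4 + 5.625 = 7.025.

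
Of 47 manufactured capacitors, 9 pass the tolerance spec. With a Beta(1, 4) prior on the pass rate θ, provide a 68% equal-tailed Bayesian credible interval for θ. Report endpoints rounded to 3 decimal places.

[0.138, 0.246]

Posterior: Beta(1+9, 4+38) = Beta(10, 42).
Equal-tailed 68% interval: the 0.16 and 0.84 quantiles of Beta(10, 42).
Posterior mean ≈ 0.192, SD ≈ 0.054; a Normal approximation gives roughly [0.138, 0.246].
Exact: F⁻¹(0.16) = 0.138; F⁻¹(0.84) = 0.246.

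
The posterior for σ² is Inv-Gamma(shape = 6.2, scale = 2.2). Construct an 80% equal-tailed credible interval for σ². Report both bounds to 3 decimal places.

[0.231, 0.667]

Inverse-Gamma(6.2, 2.2) quantiles: F⁻¹(0.1) and F⁻¹(0.9).
Equivalently, 1/σ² ~ Gamma(6.2, rate = 2.2); invert its 0.9 and 0.1 quantiles.
Posterior mean ≈ 0.423, SD ≈ 0.206; a Normal approximation gives roughly [0.159, 0.688].
Exact: lower = 0.231; upper = 0.667.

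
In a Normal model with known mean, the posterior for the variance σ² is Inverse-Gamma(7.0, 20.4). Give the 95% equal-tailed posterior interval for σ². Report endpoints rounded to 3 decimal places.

[1.562, 7.249]

Inverse-Gamma(7.0, 20.4) quantiles: F⁻¹(0.025) and F⁻¹(0.975).
Equivalently, 1/σ² ~ Gamma(7.0, rate = 20.4); invert its 0.975 and 0.025 quantiles.
Posterior mean ≈ 3.400, SD ≈ 1.521; a Normal approximation gives roughly [0.420, 6.380].
Exact: lower = 1.562; upper = 7.249.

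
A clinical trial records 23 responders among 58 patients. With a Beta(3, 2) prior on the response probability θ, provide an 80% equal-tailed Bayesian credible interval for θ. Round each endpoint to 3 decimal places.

[0.334, 0.493]

Posterior: Beta(3+23, 2+35) = Beta(26, 37).
Equal-tailed 80% interval: the 0.1 and 0.9 quantiles of Beta(26, 37).
Posterior mean ≈ 0.413, SD ≈ 0.062; a Normal approximation gives roughly [0.334, 0.492].
Exact: F⁻¹(0.1) = 0.334; F⁻¹(0.9) = 0.493.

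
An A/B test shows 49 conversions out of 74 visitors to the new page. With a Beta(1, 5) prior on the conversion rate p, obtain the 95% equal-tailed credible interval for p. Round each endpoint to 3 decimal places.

[0.517, 0.727]

Posterior: Beta(1+49, 5+25) = Beta(50, 30).
Equal-tailed 95% interval: the 0.025 and 0.975 quantiles of Beta(50, 30).
Posterior mean ≈ 0.625, SD ≈ 0.054; a Normal approximation gives roughly [0.520, 0.730].
Exact: F⁻¹(0.025) = 0.517; F⁻¹(0.975) = 0.727.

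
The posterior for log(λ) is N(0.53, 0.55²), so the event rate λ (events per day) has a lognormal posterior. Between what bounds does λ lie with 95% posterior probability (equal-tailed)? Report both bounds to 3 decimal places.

[0.578, 4.993]

On the log scale the 95% interval is 0.53 ± 1.960 × 0.55 = [-0.5480, 1.6080].
Exponentiate: [e^-0.5480, e^1.6080] = [0.578, 4.993].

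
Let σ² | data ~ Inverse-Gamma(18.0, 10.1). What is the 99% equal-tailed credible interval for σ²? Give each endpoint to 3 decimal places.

[0.328, 1.129]

Inverse-Gamma(18.0, 10.1) quantiles: F⁻¹(0.005) and F⁻¹(0.995).
Equivalently, 1/σ² ~ Gamma(18.0, rate = 10.1); invert its 0.995 and 0.005 quantiles.
Posterior mean ≈ 0.594, SD ≈ 0.149; a Normal approximation gives roughly [0.212, 0.977].
Exact: lower = 0.328; upper = 1.129.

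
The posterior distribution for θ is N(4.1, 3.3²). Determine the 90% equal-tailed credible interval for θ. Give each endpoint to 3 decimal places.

[-1.328, 9.528]

The posterior is symmetric, so the 90% equal-tailed interval is θ = 4.1 ± z·3.3 with z = 1.645.
Half-width: 1.645 × 3.3 = 5.428.
4.1 − 5.428 = -1.328; 4.1 + 5.428 = 9.528.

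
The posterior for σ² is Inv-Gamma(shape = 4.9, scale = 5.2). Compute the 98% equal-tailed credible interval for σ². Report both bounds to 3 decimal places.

[0.454, 4.224]

Inverse-Gamma(4.9, 5.2) quantiles: F⁻¹(0.01) and F⁻¹(0.99).
Equivalently, 1/σ² ~ Gamma(4.9, rate = 5.2); invert its 0.99 and 0.01 quantiles.
Posterior mean ≈ 1.333, SD ≈ 0.783; a Normal approximation gives roughly [-0.488, 3.155].
Exact: lower = 0.454; upper = 4.224.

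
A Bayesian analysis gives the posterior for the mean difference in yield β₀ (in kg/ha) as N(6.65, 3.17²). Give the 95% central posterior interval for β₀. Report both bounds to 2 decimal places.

[0.44, 12.86]

The posterior is symmetric, so the 95% equal-tailed interval is β₀ = 6.65 ± z·3.17 with z = 1.960.
Half-width: 1.960 × 3.17 = 6.21.
6.65 − 6.21 = 0.44; 6.65 + 6.21 = 12.86.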